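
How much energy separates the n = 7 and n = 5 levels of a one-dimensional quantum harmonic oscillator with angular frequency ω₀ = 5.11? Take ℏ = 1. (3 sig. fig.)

E_n = ℏω₀(n + ½), so ΔE = (7 − 5) ℏω₀ = 2 × 5.11 = 10.22.

ΔE = 10.2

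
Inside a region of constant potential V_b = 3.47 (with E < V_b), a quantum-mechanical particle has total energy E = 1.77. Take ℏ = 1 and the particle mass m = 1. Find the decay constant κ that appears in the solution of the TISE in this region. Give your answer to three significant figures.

κ = 1.84

Since E < V_b the TISE in this region is ψ'' = κ²ψ with κ = √(2m(V_b − E))/ℏ.
κ = √(2 × 1 × 1.7) = 1.844.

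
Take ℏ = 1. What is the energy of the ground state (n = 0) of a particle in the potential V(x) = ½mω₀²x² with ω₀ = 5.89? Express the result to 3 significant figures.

E = 2.95

The oscillator eigenvalues are E_n = ℏω₀(n + ½), so E_0 = 5.89 × 0.5 = 2.945.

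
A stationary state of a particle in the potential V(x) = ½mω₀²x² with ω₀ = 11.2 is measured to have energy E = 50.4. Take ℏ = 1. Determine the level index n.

n = 4

Invert E_n = (n + ½)ℏω₀: n = E/ℏω₀ − ½ = 4.000, so n = 4.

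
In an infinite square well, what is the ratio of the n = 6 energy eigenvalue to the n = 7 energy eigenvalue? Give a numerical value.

E_n = n²π²ℏ²/(2mL²) so the ratio is n₂²/n₁² = 36/49 = 0.734694.

0.734694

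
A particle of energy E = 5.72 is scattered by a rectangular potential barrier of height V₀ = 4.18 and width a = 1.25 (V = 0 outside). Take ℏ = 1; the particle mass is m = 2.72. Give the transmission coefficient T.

T = 0.906

E > V₀: inside the barrier k₂ = √(2m(E − V₀))/ℏ = 2.894, k₂a = 3.618.
T = [1 + V₀² sin²(k₂a) / (4E(E − V₀))]⁻¹ = 1/1.104 = 0.906.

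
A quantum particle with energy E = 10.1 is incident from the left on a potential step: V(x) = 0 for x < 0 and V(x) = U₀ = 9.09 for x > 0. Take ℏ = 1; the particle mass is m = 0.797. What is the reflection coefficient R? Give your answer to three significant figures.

R = 0.270

The wavenumbers are k₁ = √(2mE)/ℏ = 4.012 on the left and k₂ = √(2m(E − U₀))/ℏ = 1.269 on the right.
Continuity of ψ and ψ′ at the step yields the reflection amplitude r = (k₁ − k₂)/(k₁ + k₂) = 0.5195; thus R = |r|² = 0.2699, T = 0.7301.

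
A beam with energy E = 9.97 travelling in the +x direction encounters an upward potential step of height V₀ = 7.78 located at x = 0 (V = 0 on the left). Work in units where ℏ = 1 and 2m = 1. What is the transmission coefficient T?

The wavenumbers are k₁ = √(2mE)/ℏ = 3.158 on the left and k₂ = √(2m(E − V₀))/ℏ = 1.480 on the right.
Matching ψ and ψ′ at x = 0 gives r = (k₁ − k₂)/(k₁ + k₂), so R = r² = 0.1309 and T = 1 − R = 0.8691.

T = 0.869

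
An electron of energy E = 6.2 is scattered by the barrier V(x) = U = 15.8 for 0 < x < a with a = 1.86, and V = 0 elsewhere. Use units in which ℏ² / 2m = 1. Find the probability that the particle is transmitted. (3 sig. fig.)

T = 0.0000377

E < U: inside the barrier ψ ∝ e^{±κx} with κ = √(2m(U − E))/ℏ = 3.098.
κa = 5.763, sinh(κa) = 159.1.
Matching ψ, ψ′ at both faces gives T = [1 + U² sinh²(κa) / (4E(U − E))]⁻¹ = 1/26560 = 0.0000377.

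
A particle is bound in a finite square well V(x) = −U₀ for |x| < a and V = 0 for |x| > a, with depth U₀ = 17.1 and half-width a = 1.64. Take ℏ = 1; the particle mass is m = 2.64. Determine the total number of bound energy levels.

N = 10

Define the well-strength parameter z₀ = (a/ℏ)√(2mU₀) = 1.64 × √(2·2.64·17.1) = 15.58.
The even/odd transcendental equations gain one root per π/2 in z₀, giving N = 1 + ⌊2z₀/π⌋ = 1 + ⌊9.921⌋ = 10.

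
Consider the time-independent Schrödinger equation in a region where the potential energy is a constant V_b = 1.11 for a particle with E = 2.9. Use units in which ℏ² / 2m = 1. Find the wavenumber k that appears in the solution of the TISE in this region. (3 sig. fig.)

k = 1.34

With E > V_b the solution is oscillatory, ψ ∝ e^{±ikx} with k = √(2m(E − V_b))/ℏ.
k = √(2 × 0.5 × 1.79) = 1.338.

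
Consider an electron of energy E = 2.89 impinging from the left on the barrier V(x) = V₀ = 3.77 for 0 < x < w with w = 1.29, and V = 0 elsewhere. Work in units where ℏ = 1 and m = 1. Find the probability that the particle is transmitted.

T = 0.0907

E < V₀: inside the barrier ψ ∝ e^{±κx} with κ = √(2m(V₀ − E))/ℏ = 1.327.
κw = 1.711, sinh(κw) = 2.678.
The exact tunnelling result is T⁻¹ = 1 + V₀² sinh²(κw) / [4E(V₀ − E)] = 11.02, so T = 0.0907.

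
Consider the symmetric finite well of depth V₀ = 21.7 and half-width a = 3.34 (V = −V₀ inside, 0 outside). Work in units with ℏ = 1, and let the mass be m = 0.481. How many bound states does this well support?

Define the well-strength parameter z₀ = (a/ℏ)√(2mV₀) = 3.34 × √(2·0.481·21.7) = 15.26.
A new bound state (alternating even/odd) appears each time z₀ passes a multiple of π/2, so N = ⌊2z₀/π⌋ + 1 = ⌊9.715⌋ + 1 = 10.

N = 10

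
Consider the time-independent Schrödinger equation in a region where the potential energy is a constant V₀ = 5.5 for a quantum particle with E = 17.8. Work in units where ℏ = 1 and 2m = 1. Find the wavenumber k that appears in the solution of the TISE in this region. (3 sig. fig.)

With E > V₀ the solution is oscillatory, ψ ∝ e^{±ikx} with k = √(2m(E − V₀))/ℏ.
k = √(2 × 0.5 × 12.3) = 3.507.

k = 3.51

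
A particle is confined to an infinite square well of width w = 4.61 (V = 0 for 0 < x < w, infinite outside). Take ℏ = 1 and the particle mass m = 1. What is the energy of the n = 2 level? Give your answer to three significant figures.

E = 0.929

The infinite-well eigenfunctions ψ_n = √(2/w) sin(nπx/w) vanish at both walls, giving E_n = n²π²ℏ²/(2mw²).
E_2 = 2² × π² / (2 × 1 × 4.61²) = 0.9288.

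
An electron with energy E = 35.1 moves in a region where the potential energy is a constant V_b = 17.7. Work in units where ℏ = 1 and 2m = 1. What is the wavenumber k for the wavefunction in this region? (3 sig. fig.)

k = 4.17

With E > V_b the solution is oscillatory, ψ ∝ e^{±ikx} with k = √(2m(E − V_b))/ℏ.
k = √(2 × 0.5 × 17.4) = 4.171.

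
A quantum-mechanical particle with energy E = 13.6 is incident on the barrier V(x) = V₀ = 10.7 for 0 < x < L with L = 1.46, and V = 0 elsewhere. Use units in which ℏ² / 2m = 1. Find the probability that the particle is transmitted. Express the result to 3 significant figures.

T = 0.788

E > V₀: inside the barrier k₂ = √(2m(E − V₀))/ℏ = 1.703, k₂L = 2.486.
Matching at both interfaces gives T⁻¹ = 1 + V₀² sin²(k₂L) / [4E(E − V₀)] = 1.270, hence T = 0.788.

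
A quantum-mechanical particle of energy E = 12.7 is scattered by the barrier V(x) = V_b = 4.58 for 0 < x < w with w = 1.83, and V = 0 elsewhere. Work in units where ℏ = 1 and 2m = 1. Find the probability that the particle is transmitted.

T = 0.962

E > V_b: inside the barrier k₂ = √(2m(E − V_b))/ℏ = 2.850, k₂w = 5.215.
Matching at both interfaces gives T⁻¹ = 1 + V_b² sin²(k₂w) / [4E(E − V_b)] = 1.039, hence T = 0.962.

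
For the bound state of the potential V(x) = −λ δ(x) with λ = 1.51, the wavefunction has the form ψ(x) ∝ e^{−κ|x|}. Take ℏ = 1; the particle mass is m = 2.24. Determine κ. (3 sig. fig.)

κ = 3.38

Integrating the TISE across x = 0 gives the cusp condition ψ'(0⁺) − ψ'(0⁻) = −(2mλ/ℏ²)ψ(0).
With ψ ∝ e^{−κ|x|} this yields −2κ = −2mλ/ℏ², so κ = mλ/ℏ² = 3.382.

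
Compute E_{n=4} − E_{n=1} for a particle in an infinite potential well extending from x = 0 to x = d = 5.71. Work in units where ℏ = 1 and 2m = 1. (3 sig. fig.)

ΔE = 4.54

E_n = n²π²ℏ²/(2md²), so ΔE = (4² − 1²) π²ℏ²/(2md²).
ΔE = 15 × π² / (2 × 0.5 × 5.71²) = 4.541.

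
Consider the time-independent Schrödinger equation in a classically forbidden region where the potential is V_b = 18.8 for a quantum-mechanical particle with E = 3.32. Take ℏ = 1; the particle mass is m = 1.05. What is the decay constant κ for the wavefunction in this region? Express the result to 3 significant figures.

Since E < V_b the TISE in this region is ψ'' = κ²ψ with κ = √(2m(V_b − E))/ℏ.
κ = √(2 × 1.05 × 15.48) = 5.702.

κ = 5.70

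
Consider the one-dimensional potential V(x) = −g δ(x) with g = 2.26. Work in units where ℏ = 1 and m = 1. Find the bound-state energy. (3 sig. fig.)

E = -2.55

For x ≠ 0 the bound state is ψ ∝ e^{−κ|x|}; integrating the TISE across the delta gives the cusp condition 2κ = 2mg/ℏ², so κ = 2.260.
Then E = −ℏ²κ²/(2m) = −mg²/(2ℏ²) = -2.554.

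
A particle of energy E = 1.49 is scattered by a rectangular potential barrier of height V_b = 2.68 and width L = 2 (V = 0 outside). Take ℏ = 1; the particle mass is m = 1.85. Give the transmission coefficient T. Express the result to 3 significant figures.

T = 0.000894

Since E < V_b the interior solution is evanescent with decay constant κ = √(2m(V_b − E))/ℏ = 2.098.
κL = 4.197, sinh(κL) = 33.22.
Matching ψ, ψ′ at both faces gives T = [1 + V_b² sinh²(κL) / (4E(V_b − E))]⁻¹ = 1/1119 = 0.000894.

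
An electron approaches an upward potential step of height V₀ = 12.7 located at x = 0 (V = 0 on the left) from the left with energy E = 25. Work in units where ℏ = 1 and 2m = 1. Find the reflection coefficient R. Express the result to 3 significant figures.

R = 0.0308

The wavenumbers are k₁ = √(2mE)/ℏ = 5.000 on the left and k₂ = √(2m(E − V₀))/ℏ = 3.507 on the right.
Matching ψ and ψ′ at x = 0 gives r = (k₁ − k₂)/(k₁ + k₂), so R = r² = 0.03079 and T = 1 − R = 0.9692.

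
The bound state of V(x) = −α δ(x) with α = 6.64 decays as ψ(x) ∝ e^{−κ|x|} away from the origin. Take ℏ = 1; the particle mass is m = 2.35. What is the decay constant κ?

κ = 15.6

Integrate −(ℏ²/2m)ψ'' − αδ(x)ψ = Eψ from −ε to +ε: the ψ'' term gives ψ'(0⁺) − ψ'(0⁻) and the δ term gives −(2mα/ℏ²)ψ(0).
With ψ ∝ e^{−κ|x|} this yields −2κ = −2mα/ℏ², so κ = mα/ℏ² = 15.60.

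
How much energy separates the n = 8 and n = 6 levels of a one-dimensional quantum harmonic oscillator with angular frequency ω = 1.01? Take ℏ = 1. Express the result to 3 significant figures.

E_n = ℏω(n + ½), so ΔE = (8 − 6) ℏω = 2 × 1.01 = 2.020.

ΔE = 2.02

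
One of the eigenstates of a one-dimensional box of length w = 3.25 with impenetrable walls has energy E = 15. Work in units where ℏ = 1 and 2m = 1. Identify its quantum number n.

n = 4

For an infinite well E_n = n²π²ℏ²/(2mw²), so n = (w/πℏ)√(2mE).
n = (3.25/π) × √(2 × 0.5 × 15) = 4.007 → n = 4.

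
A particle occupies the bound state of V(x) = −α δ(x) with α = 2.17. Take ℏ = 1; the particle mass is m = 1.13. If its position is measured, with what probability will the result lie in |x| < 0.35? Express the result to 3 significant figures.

P = 0.820

The normalised bound state is ψ = √κ e^{−κ|x|} with κ = mα/ℏ² = 2.452.
P(|x| < d) = ∫_{−d}^{d} κ e^{−2κ|x|} dx = 1 − e^{−2κd} = 1 − e^{−1.716} = 0.8203.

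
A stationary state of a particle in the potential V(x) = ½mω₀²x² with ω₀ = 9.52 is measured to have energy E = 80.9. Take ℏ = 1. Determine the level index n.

E_n = ℏω₀(n + ½) ⇒ n = E/(ℏω₀) − ½ = 80.9/9.52 − 0.5 = 7.998 → n = 8.

n = 8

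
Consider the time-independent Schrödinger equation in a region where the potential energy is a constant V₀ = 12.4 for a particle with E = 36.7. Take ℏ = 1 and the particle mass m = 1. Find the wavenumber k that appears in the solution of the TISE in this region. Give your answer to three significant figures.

k = 6.97

With E > V₀ the solution is oscillatory, ψ ∝ e^{±ikx} with k = √(2m(E − V₀))/ℏ.
k = √(2 × 1 × 24.3) = 6.971.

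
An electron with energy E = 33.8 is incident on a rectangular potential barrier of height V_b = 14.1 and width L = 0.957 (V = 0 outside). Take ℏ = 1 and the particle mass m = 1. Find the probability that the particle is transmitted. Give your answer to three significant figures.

T = 0.994

Above the barrier the interior wavenumber is k₂ = √(2m(E − V_b))/ℏ = 6.277, giving phase k₂L = 6.007.
Matching at both interfaces gives T⁻¹ = 1 + V_b² sin²(k₂L) / [4E(E − V_b)] = 1.006, hence T = 0.994.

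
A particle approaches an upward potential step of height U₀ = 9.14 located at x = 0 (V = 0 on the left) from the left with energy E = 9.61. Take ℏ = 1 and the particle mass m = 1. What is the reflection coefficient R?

On each side the TISE gives plane waves with k = √(2m(E − V))/ℏ: k₁ = √(2·1·9.61) = 4.384, k₂ = √(2·1·0.47) = 0.9695.
Matching ψ and ψ′ at x = 0 gives r = (k₁ − k₂)/(k₁ + k₂), so R = r² = 0.4068 and T = 1 − R = 0.5932.

R = 0.407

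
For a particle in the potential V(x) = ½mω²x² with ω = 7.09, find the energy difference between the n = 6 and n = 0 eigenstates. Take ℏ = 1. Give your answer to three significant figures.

E_n = ℏω(n + ½), so ΔE = (6 − 0) ℏω = 6 × 7.09 = 42.54.

ΔE = 42.5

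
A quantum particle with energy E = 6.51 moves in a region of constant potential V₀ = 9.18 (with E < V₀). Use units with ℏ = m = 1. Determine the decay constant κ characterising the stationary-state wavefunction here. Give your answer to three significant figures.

κ = 2.31

Since E < V₀ the TISE in this region is ψ'' = κ²ψ with κ = √(2m(V₀ − E))/ℏ.
κ = √(2 × 1 × 2.67) = 2.311.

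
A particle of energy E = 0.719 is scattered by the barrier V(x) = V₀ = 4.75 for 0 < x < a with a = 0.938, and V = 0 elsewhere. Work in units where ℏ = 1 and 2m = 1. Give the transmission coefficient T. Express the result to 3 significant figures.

E < V₀: inside the barrier ψ ∝ e^{±κx} with κ = √(2m(V₀ − E))/ℏ = 2.008.
κa = 1.883, sinh(κa) = 3.211.
Matching ψ, ψ′ at both faces gives T = [1 + V₀² sinh²(κa) / (4E(V₀ − E))]⁻¹ = 1/21.07 = 0.0475.

T = 0.0475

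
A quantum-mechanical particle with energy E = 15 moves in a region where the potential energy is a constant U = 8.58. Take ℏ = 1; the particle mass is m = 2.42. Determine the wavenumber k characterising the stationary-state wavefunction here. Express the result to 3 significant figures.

k = 5.57

With E > U the solution is oscillatory, ψ ∝ e^{±ikx} with k = √(2m(E − U))/ℏ.
k = √(2 × 2.42 × 6.42) = 5.574.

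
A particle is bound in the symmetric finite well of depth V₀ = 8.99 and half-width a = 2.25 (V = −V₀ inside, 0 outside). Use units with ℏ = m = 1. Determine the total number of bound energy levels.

Define the well-strength parameter z₀ = (a/ℏ)√(2mV₀) = 2.25 × √(2·1·8.99) = 9.541.
The even/odd transcendental equations gain one root per π/2 in z₀, giving N = 1 + ⌊2z₀/π⌋ = 1 + ⌊6.074⌋ = 7.

N = 7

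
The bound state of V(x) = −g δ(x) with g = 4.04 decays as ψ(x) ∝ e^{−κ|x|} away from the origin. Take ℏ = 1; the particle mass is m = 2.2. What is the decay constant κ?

Integrating the TISE across x = 0 gives the cusp condition ψ'(0⁺) − ψ'(0⁻) = −(2mg/ℏ²)ψ(0).
With ψ ∝ e^{−κ|x|} this yields −2κ = −2mg/ℏ², so κ = mg/ℏ² = 8.888.

κ = 8.89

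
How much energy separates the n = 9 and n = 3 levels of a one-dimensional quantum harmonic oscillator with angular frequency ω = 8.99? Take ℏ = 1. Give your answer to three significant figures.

ΔE = 53.9

E_n = ℏω(n + ½), so ΔE = (9 − 3) ℏω = 6 × 8.99 = 53.94.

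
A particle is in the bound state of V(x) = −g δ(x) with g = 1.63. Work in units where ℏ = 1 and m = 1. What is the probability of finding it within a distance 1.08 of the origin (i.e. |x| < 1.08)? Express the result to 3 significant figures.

P = 0.970

The normalised bound state is ψ = √κ e^{−κ|x|} with κ = mg/ℏ² = 1.630.
P(|x| < d) = ∫_{−d}^{d} κ e^{−2κ|x|} dx = 1 − e^{−2κd} = 1 − e^{−3.521} = 0.9704.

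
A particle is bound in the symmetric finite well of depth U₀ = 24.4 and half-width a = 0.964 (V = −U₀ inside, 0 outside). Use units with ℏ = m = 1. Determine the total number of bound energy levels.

N = 5

Define the well-strength parameter z₀ = (a/ℏ)√(2mU₀) = 0.964 × √(2·1·24.4) = 6.734.
A new bound state (alternating even/odd) appears each time z₀ passes a multiple of π/2, so N = ⌊2z₀/π⌋ + 1 = ⌊4.287⌋ + 1 = 5.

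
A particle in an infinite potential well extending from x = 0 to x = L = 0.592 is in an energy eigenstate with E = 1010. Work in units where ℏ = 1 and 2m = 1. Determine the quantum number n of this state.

For an infinite well E_n = n²π²ℏ²/(2mL²), so n = (L/πℏ)√(2mE).
n = (0.592/π) × √(2 × 0.5 × 1010) = 5.989 → n = 6.

n = 6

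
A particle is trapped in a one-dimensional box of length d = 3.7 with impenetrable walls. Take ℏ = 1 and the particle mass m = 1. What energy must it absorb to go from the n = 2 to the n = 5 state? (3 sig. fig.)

E_n = n²π²ℏ²/(2md²), so ΔE = (5² − 2²) π²ℏ²/(2md²).
ΔE = 21 × π² / (2 × 1 × 3.7²) = 7.570.

ΔE = 7.57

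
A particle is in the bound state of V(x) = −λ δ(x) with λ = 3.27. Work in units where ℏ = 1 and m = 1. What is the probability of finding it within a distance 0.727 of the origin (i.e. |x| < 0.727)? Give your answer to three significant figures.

The normalised bound state is ψ = √κ e^{−κ|x|} with κ = mλ/ℏ² = 3.270.
P(|x| < d) = ∫_{−d}^{d} κ e^{−2κ|x|} dx = 1 − e^{−2κd} = 1 − e^{−4.755} = 0.9914.

P = 0.991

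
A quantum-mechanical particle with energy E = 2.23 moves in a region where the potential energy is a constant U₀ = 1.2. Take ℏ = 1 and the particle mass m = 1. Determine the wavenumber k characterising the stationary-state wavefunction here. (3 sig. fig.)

With E > U₀ the solution is oscillatory, ψ ∝ e^{±ikx} with k = √(2m(E − U₀))/ℏ.
k = √(2 × 1 × 1.03) = 1.435.

k = 1.44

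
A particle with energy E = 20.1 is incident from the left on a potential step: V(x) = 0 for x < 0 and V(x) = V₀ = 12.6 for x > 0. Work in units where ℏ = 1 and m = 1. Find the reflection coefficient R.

On each side the TISE gives plane waves with k = √(2m(E − V))/ℏ: k₁ = √(2·1·20.1) = 6.340, k₂ = √(2·1·7.5) = 3.873.
Matching ψ and ψ′ at x = 0 gives r = (k₁ − k₂)/(k₁ + k₂), so R = r² = 0.05836 and T = 1 − R = 0.9416.

R = 0.0584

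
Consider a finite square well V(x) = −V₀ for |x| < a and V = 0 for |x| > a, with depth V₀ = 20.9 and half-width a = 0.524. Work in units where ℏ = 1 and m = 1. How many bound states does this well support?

Define the well-strength parameter z₀ = (a/ℏ)√(2mV₀) = 0.524 × √(2·1·20.9) = 3.388.
A new bound state (alternating even/odd) appears each time z₀ passes a multiple of π/2, so N = ⌊2z₀/π⌋ + 1 = ⌊2.157⌋ + 1 = 3.

N = 3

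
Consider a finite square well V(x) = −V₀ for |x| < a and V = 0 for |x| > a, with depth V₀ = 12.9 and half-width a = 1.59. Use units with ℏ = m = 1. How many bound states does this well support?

N = 6

The dimensionless depth is z₀ = a√(2mV₀)/ℏ = 1.59 × √(25.80) = 8.076.
The even/odd transcendental equations gain one root per π/2 in z₀, giving N = 1 + ⌊2z₀/π⌋ = 1 + ⌊5.141⌋ = 6.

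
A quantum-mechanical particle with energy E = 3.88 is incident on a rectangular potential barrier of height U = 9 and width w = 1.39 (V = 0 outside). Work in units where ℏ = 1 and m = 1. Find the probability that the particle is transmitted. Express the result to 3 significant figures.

T = 0.000537

E < U: inside the barrier ψ ∝ e^{±κx} with κ = √(2m(U − E))/ℏ = 3.200.
κw = 4.448, sinh(κw) = 42.72.
The exact tunnelling result is T⁻¹ = 1 + U² sinh²(κw) / [4E(U − E)] = 1861, so T = 0.000537.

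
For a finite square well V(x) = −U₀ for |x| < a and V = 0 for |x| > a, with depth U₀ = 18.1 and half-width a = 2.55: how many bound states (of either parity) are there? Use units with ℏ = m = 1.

N = 10

Define the well-strength parameter z₀ = (a/ℏ)√(2mU₀) = 2.55 × √(2·1·18.1) = 15.34.
The even/odd transcendental equations gain one root per π/2 in z₀, giving N = 1 + ⌊2z₀/π⌋ = 1 + ⌊9.767⌋ = 10.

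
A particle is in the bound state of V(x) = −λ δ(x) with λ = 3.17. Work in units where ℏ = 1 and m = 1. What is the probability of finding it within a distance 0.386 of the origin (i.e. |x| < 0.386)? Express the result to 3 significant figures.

The normalised bound state is ψ = √κ e^{−κ|x|} with κ = mλ/ℏ² = 3.170.
P(|x| < d) = ∫_{−d}^{d} κ e^{−2κ|x|} dx = 1 − e^{−2κd} = 1 − e^{−2.447} = 0.9135.

P = 0.913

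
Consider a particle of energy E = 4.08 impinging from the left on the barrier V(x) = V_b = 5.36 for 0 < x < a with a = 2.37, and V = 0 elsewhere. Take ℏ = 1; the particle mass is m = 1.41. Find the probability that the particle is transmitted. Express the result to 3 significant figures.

T = 0.000357

E < V_b: inside the barrier ψ ∝ e^{±κx} with κ = √(2m(V_b − E))/ℏ = 1.900.
κa = 4.503, sinh(κa) = 45.13.
Matching ψ, ψ′ at both faces gives T = [1 + V_b² sinh²(κa) / (4E(V_b − E))]⁻¹ = 1/2802 = 0.000357.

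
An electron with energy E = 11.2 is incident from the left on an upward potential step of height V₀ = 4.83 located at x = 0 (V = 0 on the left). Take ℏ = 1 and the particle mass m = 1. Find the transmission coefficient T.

T = 0.980

The wavenumbers are k₁ = √(2mE)/ℏ = 4.733 on the left and k₂ = √(2m(E − V₀))/ℏ = 3.569 on the right.
Matching ψ and ψ′ at x = 0 gives r = (k₁ − k₂)/(k₁ + k₂), so R = r² = 0.01964 and T = 1 − R = 0.9804.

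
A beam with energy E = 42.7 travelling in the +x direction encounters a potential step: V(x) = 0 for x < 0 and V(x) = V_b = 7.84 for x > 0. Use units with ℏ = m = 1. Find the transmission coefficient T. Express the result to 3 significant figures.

T = 0.997

On each side the TISE gives plane waves with k = √(2m(E − V))/ℏ: k₁ = √(2·1·42.7) = 9.241, k₂ = √(2·1·34.86) = 8.350.
Continuity of ψ and ψ′ at the step yields the reflection amplitude r = (k₁ − k₂)/(k₁ + k₂) = 0.05067; thus R = |r|² = 0.002568, T = 0.9974.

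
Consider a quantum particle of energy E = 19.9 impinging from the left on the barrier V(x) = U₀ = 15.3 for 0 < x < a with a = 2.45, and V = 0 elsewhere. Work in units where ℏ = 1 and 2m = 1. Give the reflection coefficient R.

R = 0.319

E > U₀: inside the barrier k₂ = √(2m(E − U₀))/ℏ = 2.145, k₂a = 5.255.
Matching at both interfaces gives T⁻¹ = 1 + U₀² sin²(k₂a) / [4E(E − U₀)] = 1.469, hence T = 0.681.
R = 1 − T = 0.319.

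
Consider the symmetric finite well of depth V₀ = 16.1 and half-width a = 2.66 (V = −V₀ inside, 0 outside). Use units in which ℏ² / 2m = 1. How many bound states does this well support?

The dimensionless depth is z₀ = a√(2mV₀)/ℏ = 2.66 × √(16.10) = 10.67.
The even/odd transcendental equations gain one root per π/2 in z₀, giving N = 1 + ⌊2z₀/π⌋ = 1 + ⌊6.795⌋ = 7.

N = 7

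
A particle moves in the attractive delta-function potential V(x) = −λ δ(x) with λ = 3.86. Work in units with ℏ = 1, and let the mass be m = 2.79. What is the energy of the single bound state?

For x ≠ 0 the bound state is ψ ∝ e^{−κ|x|}; integrating the TISE across the delta gives the cusp condition 2κ = 2mλ/ℏ², so κ = 10.77.
Then E = −ℏ²κ²/(2m) = −mλ²/(2ℏ²) = -20.78.

E = -20.8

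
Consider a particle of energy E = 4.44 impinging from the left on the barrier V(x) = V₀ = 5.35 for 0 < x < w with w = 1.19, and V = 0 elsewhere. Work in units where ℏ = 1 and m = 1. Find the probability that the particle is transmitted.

Since E < V₀ the interior solution is evanescent with decay constant κ = √(2m(V₀ − E))/ℏ = 1.349.
κw = 1.605, sinh(κw) = 2.390.
The exact tunnelling result is T⁻¹ = 1 + V₀² sinh²(κw) / [4E(V₀ − E)] = 11.11, so T = 0.0900.

T = 0.0900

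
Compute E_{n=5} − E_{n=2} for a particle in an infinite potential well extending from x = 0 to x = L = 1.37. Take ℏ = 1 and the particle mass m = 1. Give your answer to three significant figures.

ΔE = 55.2

E_n = n²π²ℏ²/(2mL²), so ΔE = (5² − 2²) π²ℏ²/(2mL²).
ΔE = 21 × π² / (2 × 1 × 1.37²) = 55.21.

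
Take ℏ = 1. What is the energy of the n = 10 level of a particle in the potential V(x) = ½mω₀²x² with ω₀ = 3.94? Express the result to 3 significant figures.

The oscillator eigenvalues are E_n = ℏω₀(n + ½), so E_10 = 3.94 × 10.5 = 41.37.

E = 41.4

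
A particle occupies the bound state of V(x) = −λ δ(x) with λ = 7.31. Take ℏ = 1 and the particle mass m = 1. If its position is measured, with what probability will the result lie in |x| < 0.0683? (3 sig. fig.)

The normalised bound state is ψ = √κ e^{−κ|x|} with κ = mλ/ℏ² = 7.310.
P(|x| < d) = ∫_{−d}^{d} κ e^{−2κ|x|} dx = 1 − e^{−2κd} = 1 − e^{−0.9985} = 0.6316.

P = 0.632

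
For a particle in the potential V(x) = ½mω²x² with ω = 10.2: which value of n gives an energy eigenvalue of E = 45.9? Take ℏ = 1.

Invert E_n = (n + ½)ℏω: n = E/ℏω − ½ = 4.000, so n = 4.

n = 4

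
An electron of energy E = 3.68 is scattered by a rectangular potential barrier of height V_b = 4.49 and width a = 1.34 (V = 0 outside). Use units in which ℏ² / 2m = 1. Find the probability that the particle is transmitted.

E < V_b: inside the barrier ψ ∝ e^{±κx} with κ = √(2m(V_b − E))/ℏ = 0.9000.
κa = 1.206, sinh(κa) = 1.520.
The exact tunnelling result is T⁻¹ = 1 + V_b² sinh²(κa) / [4E(V_b − E)] = 4.908, so T = 0.204.

T = 0.204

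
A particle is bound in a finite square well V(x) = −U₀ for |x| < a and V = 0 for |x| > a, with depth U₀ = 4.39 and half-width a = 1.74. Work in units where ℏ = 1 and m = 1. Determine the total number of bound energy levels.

Define the well-strength parameter z₀ = (a/ℏ)√(2mU₀) = 1.74 × √(2·1·4.39) = 5.156.
The even/odd transcendental equations gain one root per π/2 in z₀, giving N = 1 + ⌊2z₀/π⌋ = 1 + ⌊3.282⌋ = 4.

N = 4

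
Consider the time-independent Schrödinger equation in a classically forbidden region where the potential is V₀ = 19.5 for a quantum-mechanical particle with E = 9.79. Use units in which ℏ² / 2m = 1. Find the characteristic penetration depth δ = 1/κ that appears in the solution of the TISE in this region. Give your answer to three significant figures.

δ = 0.321

Since E < V₀ the TISE in this region is ψ'' = κ²ψ with κ = √(2m(V₀ − E))/ℏ.
κ = √(2 × 0.5 × 9.71) = 3.116. The penetration depth is δ = 1/κ = 0.321.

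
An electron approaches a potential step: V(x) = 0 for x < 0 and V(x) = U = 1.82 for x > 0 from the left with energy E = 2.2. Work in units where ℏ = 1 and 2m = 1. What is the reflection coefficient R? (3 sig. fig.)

R = 0.170

The wavenumbers are k₁ = √(2mE)/ℏ = 1.483 on the left and k₂ = √(2m(E − U))/ℏ = 0.6164 on the right.
Continuity of ψ and ψ′ at the step yields the reflection amplitude r = (k₁ − k₂)/(k₁ + k₂) = 0.4128; thus R = |r|² = 0.1704, T = 0.8296.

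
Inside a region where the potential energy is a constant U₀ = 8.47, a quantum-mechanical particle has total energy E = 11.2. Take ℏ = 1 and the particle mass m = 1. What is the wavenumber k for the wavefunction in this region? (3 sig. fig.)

With E > U₀ the solution is oscillatory, ψ ∝ e^{±ikx} with k = √(2m(E − U₀))/ℏ.
k = √(2 × 1 × 2.73) = 2.337.

k = 2.34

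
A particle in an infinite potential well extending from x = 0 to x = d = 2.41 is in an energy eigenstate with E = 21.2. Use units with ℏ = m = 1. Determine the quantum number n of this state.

n = 5

For an infinite well E_n = n²π²ℏ²/(2md²), so n = (d/πℏ)√(2mE).
n = (2.41/π) × √(2 × 1 × 21.2) = 4.995 → n = 5.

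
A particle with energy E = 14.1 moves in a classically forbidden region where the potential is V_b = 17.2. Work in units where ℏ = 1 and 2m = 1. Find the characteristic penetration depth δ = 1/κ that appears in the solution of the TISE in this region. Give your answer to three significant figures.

Since E < V_b the TISE in this region is ψ'' = κ²ψ with κ = √(2m(V_b − E))/ℏ.
κ = √(2 × 0.5 × 3.1) = 1.761. The penetration depth is δ = 1/κ = 0.568.

δ = 0.568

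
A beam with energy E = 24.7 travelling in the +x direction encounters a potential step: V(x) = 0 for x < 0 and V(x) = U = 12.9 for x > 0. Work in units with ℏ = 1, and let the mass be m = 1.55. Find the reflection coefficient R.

R = 0.0333

The wavenumbers are k₁ = √(2mE)/ℏ = 8.750 on the left and k₂ = √(2m(E − U))/ℏ = 6.048 on the right.
Matching ψ and ψ′ at x = 0 gives r = (k₁ − k₂)/(k₁ + k₂), so R = r² = 0.03334 and T = 1 − R = 0.9667.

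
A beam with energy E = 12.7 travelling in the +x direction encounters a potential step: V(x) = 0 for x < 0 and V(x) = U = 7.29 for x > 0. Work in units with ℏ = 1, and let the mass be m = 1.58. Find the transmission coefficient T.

T = 0.956

On each side the TISE gives plane waves with k = √(2m(E − V))/ℏ: k₁ = √(2·1.58·12.7) = 6.335, k₂ = √(2·1.58·5.41) = 4.135.
Matching ψ and ψ′ at x = 0 gives r = (k₁ − k₂)/(k₁ + k₂), so R = r² = 0.04417 and T = 1 − R = 0.9558.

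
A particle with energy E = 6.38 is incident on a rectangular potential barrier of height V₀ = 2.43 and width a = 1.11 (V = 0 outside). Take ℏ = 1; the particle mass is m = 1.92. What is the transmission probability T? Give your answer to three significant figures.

Above the barrier the interior wavenumber is k₂ = √(2m(E − V₀))/ℏ = 3.895, giving phase k₂a = 4.323.
Matching at both interfaces gives T⁻¹ = 1 + V₀² sin²(k₂a) / [4E(E − V₀)] = 1.050, hence T = 0.952.

T = 0.952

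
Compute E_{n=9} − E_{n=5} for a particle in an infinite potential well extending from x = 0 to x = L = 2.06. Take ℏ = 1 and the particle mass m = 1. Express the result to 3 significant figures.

ΔE = 65.1

E_n = n²π²ℏ²/(2mL²), so ΔE = (9² − 5²) π²ℏ²/(2mL²).
ΔE = 56 × π² / (2 × 1 × 2.06²) = 65.12.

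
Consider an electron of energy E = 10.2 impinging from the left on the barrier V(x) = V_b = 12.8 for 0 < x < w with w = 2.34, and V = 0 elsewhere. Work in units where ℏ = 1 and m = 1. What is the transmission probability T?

E < V_b: inside the barrier ψ ∝ e^{±κx} with κ = √(2m(V_b − E))/ℏ = 2.280.
κw = 5.336, sinh(κw) = 103.8.
Matching ψ, ψ′ at both faces gives T = [1 + V_b² sinh²(κw) / (4E(V_b − E))]⁻¹ = 1/16650 = 0.0000600.

T = 0.0000600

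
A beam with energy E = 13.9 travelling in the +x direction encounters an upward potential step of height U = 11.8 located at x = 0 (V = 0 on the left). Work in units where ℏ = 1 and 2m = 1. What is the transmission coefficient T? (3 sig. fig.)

On each side the TISE gives plane waves with k = √(2m(E − V))/ℏ: k₁ = √(2·½·13.9) = 3.728, k₂ = √(2·½·2.1) = 1.449.
Continuity of ψ and ψ′ at the step yields the reflection amplitude r = (k₁ − k₂)/(k₁ + k₂) = 0.4402; thus R = |r|² = 0.1938, T = 0.8062.

T = 0.806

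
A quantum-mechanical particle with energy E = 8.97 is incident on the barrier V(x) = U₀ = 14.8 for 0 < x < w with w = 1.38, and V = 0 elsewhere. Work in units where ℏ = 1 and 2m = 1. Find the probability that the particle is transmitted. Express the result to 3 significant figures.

T = 0.00486

E < U₀: inside the barrier ψ ∝ e^{±κx} with κ = √(2m(U₀ − E))/ℏ = 2.415.
κw = 3.332, sinh(κw) = 13.98.
The exact tunnelling result is T⁻¹ = 1 + U₀² sinh²(κw) / [4E(U₀ − E)] = 205.7, so T = 0.00486.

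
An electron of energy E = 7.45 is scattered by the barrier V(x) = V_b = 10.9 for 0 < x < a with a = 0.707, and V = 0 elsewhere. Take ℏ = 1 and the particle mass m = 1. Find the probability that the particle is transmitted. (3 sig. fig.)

T = 0.0814

E < V_b: inside the barrier ψ ∝ e^{±κx} with κ = √(2m(V_b − E))/ℏ = 2.627.
κa = 1.857, sinh(κa) = 3.125.
The exact tunnelling result is T⁻¹ = 1 + V_b² sinh²(κa) / [4E(V_b − E)] = 12.28, so T = 0.0814.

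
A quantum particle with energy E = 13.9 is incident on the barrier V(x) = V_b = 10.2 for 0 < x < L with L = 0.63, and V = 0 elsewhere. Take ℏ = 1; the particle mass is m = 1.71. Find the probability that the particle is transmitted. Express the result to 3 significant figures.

Above the barrier the interior wavenumber is k₂ = √(2m(E − V_b))/ℏ = 3.557, giving phase k₂L = 2.241.
T = [1 + V_b² sin²(k₂L) / (4E(E − V_b))]⁻¹ = 1/1.311 = 0.763.

T = 0.763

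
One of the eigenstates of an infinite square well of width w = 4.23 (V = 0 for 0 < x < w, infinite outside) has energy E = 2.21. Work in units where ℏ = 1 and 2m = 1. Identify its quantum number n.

n = 2

From E_n = n²π²ℏ²/(2mw²) invert to n = √(2mw²E)/(πℏ).
n = (4.23/π) × √(2 × 0.5 × 2.21) = 2.002 → n = 2.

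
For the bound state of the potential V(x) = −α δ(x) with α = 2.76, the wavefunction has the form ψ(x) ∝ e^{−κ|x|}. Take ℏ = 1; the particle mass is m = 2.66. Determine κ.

Integrating the TISE across x = 0 gives the cusp condition ψ'(0⁺) − ψ'(0⁻) = −(2mα/ℏ²)ψ(0).
With ψ ∝ e^{−κ|x|} this yields −2κ = −2mα/ℏ², so κ = mα/ℏ² = 7.342.

κ = 7.34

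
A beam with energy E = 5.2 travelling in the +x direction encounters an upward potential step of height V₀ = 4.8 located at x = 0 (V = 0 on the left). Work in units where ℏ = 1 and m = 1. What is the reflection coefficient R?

On each side the TISE gives plane waves with k = √(2m(E − V))/ℏ: k₁ = √(2·1·5.2) = 3.225, k₂ = √(2·1·0.4) = 0.8944.
Continuity of ψ and ψ′ at the step yields the reflection amplitude r = (k₁ − k₂)/(k₁ + k₂) = 0.5657; thus R = |r|² = 0.3201, T = 0.6799.

R = 0.320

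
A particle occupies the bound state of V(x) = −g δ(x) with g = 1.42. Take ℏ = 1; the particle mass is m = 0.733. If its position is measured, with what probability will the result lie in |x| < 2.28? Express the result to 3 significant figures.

The normalised bound state is ψ = √κ e^{−κ|x|} with κ = mg/ℏ² = 1.041.
P(|x| < d) = ∫_{−d}^{d} κ e^{−2κ|x|} dx = 1 − e^{−2κd} = 1 − e^{−4.746} = 0.9913.

P = 0.991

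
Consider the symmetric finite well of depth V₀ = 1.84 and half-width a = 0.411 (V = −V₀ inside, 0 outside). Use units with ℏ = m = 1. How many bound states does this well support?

Define the well-strength parameter z₀ = (a/ℏ)√(2mV₀) = 0.411 × √(2·1·1.84) = 0.7884.
A new bound state (alternating even/odd) appears each time z₀ passes a multiple of π/2, so N = ⌊2z₀/π⌋ + 1 = ⌊0.5019⌋ + 1 = 1.

N = 1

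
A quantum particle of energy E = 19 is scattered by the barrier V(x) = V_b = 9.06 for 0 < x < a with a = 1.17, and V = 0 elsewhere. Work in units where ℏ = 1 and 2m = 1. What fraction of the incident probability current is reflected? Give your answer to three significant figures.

R = 0.0286

E > V_b: inside the barrier k₂ = √(2m(E − V_b))/ℏ = 3.153, k₂a = 3.689.
T = [1 + V_b² sin²(k₂a) / (4E(E − V_b))]⁻¹ = 1/1.029 = 0.971.
R = 1 − T = 0.0286.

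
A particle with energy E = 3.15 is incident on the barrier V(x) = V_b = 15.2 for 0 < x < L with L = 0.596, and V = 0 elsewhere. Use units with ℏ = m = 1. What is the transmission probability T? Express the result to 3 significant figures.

E < V_b: inside the barrier ψ ∝ e^{±κx} with κ = √(2m(V_b − E))/ℏ = 4.909.
κL = 2.926, sinh(κL) = 9.298.
The exact tunnelling result is T⁻¹ = 1 + V_b² sinh²(κL) / [4E(V_b − E)] = 132.6, so T = 0.00754.

T = 0.00754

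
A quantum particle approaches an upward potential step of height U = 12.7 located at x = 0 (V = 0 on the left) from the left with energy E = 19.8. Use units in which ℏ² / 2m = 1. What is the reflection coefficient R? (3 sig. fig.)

R = 0.0630

The wavenumbers are k₁ = √(2mE)/ℏ = 4.450 on the left and k₂ = √(2m(E − U))/ℏ = 2.665 on the right.
Continuity of ψ and ψ′ at the step yields the reflection amplitude r = (k₁ − k₂)/(k₁ + k₂) = 0.2509; thus R = |r|² = 0.06296, T = 0.9370.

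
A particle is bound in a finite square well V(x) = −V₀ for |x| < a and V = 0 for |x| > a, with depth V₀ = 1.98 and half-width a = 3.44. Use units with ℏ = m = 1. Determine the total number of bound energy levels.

The dimensionless depth is z₀ = a√(2mV₀)/ℏ = 3.44 × √(3.960) = 6.846.
The even/odd transcendental equations gain one root per π/2 in z₀, giving N = 1 + ⌊2z₀/π⌋ = 1 + ⌊4.358⌋ = 5.

N = 5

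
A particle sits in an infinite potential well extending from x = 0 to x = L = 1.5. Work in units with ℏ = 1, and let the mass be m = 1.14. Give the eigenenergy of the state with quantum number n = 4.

E = 30.8

The infinite-well eigenfunctions ψ_n = √(2/L) sin(nπx/L) vanish at both walls, giving E_n = n²π²ℏ²/(2mL²).
E_4 = 4² × π² / (2 × 1.14 × 1.5²) = 30.78.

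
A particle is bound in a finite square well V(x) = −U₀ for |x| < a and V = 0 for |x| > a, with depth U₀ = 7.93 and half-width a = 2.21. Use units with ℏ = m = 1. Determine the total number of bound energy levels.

The dimensionless depth is z₀ = a√(2mU₀)/ℏ = 2.21 × √(15.86) = 8.801.
A new bound state (alternating even/odd) appears each time z₀ passes a multiple of π/2, so N = ⌊2z₀/π⌋ + 1 = ⌊5.603⌋ + 1 = 6.

N = 6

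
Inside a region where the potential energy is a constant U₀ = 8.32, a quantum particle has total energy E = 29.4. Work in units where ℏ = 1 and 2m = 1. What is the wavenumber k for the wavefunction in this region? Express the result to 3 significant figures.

k = 4.59

With E > U₀ the solution is oscillatory, ψ ∝ e^{±ikx} with k = √(2m(E − U₀))/ℏ.
k = √(2 × 0.5 × 21.08) = 4.591.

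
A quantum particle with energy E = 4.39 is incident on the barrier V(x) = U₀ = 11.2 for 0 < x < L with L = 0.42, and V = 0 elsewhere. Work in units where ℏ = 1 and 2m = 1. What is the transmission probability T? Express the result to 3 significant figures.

T = 0.351

Since E < U₀ the interior solution is evanescent with decay constant κ = √(2m(U₀ − E))/ℏ = 2.610.
κL = 1.096, sinh(κL) = 1.329.
Matching ψ, ψ′ at both faces gives T = [1 + U₀² sinh²(κL) / (4E(U₀ − E))]⁻¹ = 1/2.853 = 0.351.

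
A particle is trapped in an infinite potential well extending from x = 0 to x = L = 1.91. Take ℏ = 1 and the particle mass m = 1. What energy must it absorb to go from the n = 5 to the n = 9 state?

E_n = n²π²ℏ²/(2mL²), so ΔE = (9² − 5²) π²ℏ²/(2mL²).
ΔE = 56 × π² / (2 × 1 × 1.91²) = 75.75.

ΔE = 75.8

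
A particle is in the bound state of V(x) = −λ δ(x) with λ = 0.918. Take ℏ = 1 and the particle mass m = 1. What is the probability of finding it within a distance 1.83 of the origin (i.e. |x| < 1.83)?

P = 0.965

The normalised bound state is ψ = √κ e^{−κ|x|} with κ = mλ/ℏ² = 0.9180.
P(|x| < d) = ∫_{−d}^{d} κ e^{−2κ|x|} dx = 1 − e^{−2κd} = 1 − e^{−3.360} = 0.9653.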